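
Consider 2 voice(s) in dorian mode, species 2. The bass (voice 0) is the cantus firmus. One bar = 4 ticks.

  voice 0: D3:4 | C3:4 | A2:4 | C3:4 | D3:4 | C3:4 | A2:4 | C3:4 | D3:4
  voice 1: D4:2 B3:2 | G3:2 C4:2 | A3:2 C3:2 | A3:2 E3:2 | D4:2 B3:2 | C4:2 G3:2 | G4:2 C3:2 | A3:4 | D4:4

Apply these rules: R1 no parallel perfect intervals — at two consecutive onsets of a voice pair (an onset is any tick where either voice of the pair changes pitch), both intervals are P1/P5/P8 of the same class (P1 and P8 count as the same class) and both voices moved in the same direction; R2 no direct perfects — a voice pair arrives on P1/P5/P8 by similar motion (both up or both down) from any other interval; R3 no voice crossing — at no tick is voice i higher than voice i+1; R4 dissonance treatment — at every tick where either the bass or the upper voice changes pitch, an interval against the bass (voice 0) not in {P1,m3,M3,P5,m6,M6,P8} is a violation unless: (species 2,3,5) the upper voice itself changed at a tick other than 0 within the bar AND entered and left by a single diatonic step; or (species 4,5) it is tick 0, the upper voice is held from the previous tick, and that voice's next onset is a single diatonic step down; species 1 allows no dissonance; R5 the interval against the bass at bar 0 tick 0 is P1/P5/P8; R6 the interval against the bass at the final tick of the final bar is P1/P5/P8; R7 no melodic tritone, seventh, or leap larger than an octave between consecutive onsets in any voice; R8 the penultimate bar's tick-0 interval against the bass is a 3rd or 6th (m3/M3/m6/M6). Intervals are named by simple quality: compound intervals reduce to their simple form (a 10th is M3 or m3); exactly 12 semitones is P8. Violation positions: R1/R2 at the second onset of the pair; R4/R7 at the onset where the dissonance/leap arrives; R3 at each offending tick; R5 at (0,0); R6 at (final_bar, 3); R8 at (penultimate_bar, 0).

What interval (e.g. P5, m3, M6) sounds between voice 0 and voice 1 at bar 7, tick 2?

voice 0=C3 voice 1=A3 -> M6

M6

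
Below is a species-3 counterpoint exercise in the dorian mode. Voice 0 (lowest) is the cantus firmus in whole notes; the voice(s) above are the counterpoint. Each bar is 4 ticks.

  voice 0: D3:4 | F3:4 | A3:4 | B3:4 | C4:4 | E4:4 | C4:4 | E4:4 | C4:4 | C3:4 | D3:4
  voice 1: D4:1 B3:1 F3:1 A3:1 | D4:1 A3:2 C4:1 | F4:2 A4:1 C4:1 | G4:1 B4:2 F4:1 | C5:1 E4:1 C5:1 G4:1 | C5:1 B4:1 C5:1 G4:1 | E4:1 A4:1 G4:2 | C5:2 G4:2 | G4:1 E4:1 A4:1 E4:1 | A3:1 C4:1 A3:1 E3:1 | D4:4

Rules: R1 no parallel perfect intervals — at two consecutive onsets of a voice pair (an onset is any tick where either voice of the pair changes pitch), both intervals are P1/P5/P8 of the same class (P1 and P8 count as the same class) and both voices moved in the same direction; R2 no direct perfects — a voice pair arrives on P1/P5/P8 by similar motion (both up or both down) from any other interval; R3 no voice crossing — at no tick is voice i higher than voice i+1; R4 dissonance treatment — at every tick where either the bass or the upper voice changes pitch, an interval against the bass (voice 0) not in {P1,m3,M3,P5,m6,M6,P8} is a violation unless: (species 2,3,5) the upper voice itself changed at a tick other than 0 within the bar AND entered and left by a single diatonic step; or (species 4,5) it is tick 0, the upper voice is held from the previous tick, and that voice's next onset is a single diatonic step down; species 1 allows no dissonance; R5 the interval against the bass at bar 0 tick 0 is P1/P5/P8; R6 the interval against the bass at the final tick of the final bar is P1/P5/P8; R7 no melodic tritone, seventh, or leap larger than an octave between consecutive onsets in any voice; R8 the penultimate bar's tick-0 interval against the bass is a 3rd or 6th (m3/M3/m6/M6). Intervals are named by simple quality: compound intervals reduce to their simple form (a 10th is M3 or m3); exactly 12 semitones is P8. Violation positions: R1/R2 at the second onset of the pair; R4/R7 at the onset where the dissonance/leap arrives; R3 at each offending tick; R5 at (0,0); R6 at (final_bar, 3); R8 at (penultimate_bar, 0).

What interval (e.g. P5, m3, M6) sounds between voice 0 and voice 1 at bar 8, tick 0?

P5

voice 0=C4 voice 1=G4 -> P5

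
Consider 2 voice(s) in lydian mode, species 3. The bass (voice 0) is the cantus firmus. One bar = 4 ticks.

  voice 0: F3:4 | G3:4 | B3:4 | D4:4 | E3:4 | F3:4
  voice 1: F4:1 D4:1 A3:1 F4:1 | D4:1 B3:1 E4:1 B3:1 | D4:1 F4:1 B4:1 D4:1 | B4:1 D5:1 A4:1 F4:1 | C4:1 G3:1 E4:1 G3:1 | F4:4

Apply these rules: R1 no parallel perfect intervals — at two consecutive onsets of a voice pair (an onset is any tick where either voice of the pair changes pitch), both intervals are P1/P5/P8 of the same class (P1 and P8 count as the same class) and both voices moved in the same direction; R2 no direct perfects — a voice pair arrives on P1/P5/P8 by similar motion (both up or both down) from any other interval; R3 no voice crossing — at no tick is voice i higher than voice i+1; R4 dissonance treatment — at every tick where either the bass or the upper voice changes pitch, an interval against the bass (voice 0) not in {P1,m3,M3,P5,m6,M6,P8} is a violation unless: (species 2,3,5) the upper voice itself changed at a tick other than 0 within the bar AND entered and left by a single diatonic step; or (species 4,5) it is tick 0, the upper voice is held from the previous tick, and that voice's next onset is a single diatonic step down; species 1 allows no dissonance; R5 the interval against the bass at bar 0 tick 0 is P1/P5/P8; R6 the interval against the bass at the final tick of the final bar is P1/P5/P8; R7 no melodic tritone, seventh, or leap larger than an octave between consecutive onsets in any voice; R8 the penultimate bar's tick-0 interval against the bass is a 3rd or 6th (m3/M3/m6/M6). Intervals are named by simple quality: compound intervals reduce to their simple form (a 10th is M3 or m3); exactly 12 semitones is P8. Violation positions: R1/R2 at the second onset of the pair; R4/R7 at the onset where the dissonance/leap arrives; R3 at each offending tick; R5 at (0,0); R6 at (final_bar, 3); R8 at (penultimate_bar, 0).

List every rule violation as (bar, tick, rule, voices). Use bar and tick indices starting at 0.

bar 0: v0=F3 v1=F4 downbeat P8
bar 1: v0=G3 v1=D4 downbeat P5
bar 2: v0=B3 v1=D4 downbeat m3
bar 3: v0=D4 v1=B4 downbeat M6
bar 4: v0=E3 v1=C4 downbeat m6
bar 5: v0=F3 v1=F4 downbeat P8
  -> R4 @ bar 2 tick 1 v(0, 1): B3/F4 TT untreated
  -> R7 @ bar 2 tick 2 v(1,): F4->B4 leap 6st
  -> R7 @ bar 4 tick 0 v(0,): D4->E3 leap 10st
  -> R2 @ bar 5 tick 0 v(0, 1): E3/G3 m3 -> F3/F4 P8 similar
  -> R7 @ bar 5 tick 0 v(1,): G3->F4 leap 10st

(2, 1, R4, (0, 1))
(2, 2, R7, (1,))
(4, 0, R7, (0,))
(5, 0, R2, (0, 1))
(5, 0, R7, (1,))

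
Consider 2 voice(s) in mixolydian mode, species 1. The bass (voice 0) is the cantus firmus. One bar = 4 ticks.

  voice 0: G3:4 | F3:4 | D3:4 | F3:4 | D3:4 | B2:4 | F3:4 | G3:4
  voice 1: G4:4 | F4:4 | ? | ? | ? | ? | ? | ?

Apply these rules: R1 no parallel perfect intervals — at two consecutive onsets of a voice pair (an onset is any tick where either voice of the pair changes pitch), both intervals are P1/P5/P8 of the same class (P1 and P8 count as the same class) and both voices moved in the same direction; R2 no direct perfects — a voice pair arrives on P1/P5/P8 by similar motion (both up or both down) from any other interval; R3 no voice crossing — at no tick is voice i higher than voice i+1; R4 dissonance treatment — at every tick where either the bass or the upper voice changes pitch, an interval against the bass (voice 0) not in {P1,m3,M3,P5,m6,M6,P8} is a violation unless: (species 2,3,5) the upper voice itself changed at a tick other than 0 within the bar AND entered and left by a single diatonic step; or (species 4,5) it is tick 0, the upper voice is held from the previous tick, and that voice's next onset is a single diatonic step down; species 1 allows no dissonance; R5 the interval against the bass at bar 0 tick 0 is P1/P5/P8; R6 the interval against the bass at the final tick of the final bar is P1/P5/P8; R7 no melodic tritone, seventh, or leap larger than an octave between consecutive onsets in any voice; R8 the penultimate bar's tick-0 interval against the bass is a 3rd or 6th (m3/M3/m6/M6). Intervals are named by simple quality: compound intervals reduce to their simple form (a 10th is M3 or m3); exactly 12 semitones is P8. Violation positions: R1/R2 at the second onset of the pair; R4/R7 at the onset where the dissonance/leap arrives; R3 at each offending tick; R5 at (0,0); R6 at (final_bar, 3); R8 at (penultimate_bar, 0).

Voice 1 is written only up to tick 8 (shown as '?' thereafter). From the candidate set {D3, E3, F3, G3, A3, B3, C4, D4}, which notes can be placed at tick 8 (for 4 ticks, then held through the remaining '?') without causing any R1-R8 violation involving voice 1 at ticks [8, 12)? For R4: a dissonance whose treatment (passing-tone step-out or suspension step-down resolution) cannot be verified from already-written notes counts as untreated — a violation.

{F3}

D3: violates R1,R7
E3: violates R4,R7
F3: legal
G3: violates R4,R7
A3: violates R2
B3: violates R7
C4: violates R4
D4: violates R1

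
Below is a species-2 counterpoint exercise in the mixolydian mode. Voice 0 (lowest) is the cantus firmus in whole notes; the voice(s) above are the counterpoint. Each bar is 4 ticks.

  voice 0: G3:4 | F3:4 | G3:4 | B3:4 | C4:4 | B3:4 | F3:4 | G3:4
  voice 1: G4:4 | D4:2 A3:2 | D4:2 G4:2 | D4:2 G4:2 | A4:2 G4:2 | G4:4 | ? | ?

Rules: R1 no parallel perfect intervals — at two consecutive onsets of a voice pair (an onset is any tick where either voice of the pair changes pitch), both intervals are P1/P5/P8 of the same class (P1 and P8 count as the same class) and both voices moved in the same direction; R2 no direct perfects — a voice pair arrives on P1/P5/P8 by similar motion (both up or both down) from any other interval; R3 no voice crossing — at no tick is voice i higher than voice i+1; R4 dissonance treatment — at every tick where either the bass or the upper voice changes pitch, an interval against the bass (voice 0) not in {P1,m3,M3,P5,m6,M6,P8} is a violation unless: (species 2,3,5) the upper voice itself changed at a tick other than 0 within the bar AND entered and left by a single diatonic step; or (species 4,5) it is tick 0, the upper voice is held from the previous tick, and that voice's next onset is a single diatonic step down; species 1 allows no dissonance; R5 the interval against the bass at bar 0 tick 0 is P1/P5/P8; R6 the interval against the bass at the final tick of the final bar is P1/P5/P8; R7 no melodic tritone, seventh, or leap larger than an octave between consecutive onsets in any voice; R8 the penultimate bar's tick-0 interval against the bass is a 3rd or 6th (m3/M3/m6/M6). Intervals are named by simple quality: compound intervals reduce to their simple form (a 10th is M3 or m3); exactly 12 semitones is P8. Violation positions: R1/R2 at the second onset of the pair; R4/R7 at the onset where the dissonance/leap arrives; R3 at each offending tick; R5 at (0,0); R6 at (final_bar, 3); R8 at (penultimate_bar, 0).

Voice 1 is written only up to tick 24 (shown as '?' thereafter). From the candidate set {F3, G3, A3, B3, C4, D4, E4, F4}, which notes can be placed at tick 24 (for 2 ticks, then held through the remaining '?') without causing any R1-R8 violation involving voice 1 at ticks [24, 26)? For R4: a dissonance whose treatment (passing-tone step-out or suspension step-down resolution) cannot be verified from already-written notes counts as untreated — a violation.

F3: violates R2,R7,R8
G3: violates R4,R8
A3: violates R7
B3: violates R4,R8
C4: violates R2,R8
D4: legal
E4: violates R4,R8
F4: violates R2,R8

{D4}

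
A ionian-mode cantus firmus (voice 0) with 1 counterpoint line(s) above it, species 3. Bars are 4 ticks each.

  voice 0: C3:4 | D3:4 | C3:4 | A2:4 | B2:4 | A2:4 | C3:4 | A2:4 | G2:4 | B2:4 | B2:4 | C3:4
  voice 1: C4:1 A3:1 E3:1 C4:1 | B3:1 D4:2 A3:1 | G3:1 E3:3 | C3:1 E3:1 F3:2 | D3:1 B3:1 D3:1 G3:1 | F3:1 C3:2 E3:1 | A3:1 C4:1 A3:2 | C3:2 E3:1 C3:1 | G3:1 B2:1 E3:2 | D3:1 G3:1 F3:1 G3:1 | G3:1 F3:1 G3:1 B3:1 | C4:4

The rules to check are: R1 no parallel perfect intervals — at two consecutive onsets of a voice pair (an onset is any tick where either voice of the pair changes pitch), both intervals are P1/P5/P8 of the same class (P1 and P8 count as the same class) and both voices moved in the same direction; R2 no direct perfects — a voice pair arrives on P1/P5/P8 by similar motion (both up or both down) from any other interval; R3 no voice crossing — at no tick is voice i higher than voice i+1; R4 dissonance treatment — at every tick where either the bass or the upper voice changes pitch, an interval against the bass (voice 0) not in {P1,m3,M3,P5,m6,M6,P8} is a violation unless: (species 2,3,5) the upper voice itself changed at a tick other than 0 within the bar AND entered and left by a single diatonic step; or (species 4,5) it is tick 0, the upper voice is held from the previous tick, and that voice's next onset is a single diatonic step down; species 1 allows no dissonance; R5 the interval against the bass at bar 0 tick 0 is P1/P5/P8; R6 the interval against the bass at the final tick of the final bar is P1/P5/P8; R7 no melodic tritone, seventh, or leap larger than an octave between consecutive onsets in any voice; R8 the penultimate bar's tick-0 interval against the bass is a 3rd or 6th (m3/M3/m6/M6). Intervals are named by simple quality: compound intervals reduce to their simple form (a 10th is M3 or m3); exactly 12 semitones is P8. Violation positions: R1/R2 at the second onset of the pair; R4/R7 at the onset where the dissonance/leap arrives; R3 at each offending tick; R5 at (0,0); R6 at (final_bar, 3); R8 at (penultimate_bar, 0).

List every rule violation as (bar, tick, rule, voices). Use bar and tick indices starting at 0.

(2, 0, R1, (0, 1))
(11, 0, R1, (0, 1))

bar 0: v0=C3 v1=C4 downbeat P8
bar 1: v0=D3 v1=B3 downbeat M6
bar 2: v0=C3 v1=G3 downbeat P5
bar 3: v0=A2 v1=C3 downbeat m3
bar 4: v0=B2 v1=D3 downbeat m3
bar 5: v0=A2 v1=F3 downbeat m6
bar 6: v0=C3 v1=A3 downbeat M6
bar 7: v0=A2 v1=C3 downbeat m3
bar 8: v0=G2 v1=G3 downbeat P8
bar 9: v0=B2 v1=D3 downbeat m3
bar 10: v0=B2 v1=G3 downbeat m6
bar 11: v0=C3 v1=C4 downbeat P8
  -> R1 @ bar 2 tick 0 v(0, 1): D3/A3 P5 -> C3/G3 P5 similar
  -> R1 @ bar 11 tick 0 v(0, 1): B2/B3 P8 -> C3/C4 P8 similar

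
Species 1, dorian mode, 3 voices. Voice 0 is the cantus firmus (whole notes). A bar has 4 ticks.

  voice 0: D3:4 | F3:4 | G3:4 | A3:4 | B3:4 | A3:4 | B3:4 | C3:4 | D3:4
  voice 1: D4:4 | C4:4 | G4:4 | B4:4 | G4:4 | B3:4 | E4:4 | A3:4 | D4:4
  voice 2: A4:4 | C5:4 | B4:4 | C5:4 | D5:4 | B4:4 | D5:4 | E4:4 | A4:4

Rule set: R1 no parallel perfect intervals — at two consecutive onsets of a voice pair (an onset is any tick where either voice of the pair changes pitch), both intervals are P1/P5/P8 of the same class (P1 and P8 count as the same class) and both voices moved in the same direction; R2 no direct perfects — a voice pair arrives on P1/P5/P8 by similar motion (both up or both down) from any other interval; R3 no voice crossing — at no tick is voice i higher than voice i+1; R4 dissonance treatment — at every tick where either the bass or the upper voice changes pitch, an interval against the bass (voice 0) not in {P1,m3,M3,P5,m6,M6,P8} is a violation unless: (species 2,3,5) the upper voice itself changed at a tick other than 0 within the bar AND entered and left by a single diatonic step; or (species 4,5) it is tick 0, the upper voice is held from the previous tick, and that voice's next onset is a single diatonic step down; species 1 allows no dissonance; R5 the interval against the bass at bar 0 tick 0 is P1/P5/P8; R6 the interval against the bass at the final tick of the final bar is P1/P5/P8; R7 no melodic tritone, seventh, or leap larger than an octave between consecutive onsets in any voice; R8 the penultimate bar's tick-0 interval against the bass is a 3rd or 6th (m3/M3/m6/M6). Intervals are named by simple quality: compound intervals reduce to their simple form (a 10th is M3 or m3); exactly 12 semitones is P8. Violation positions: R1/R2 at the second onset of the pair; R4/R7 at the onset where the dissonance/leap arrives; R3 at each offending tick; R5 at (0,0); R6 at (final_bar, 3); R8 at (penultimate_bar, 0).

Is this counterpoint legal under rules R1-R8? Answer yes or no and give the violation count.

bar 0: v0=D3 v1=D4 v2=A4 (P5)
bar 1: v0=F3 v1=C4 v2=C5 (P5)
bar 2: v0=G3 v1=G4 v2=B4 (M3)
bar 3: v0=A3 v1=B4 v2=C5 (m3)
bar 4: v0=B3 v1=G4 v2=D5 (m3)
bar 5: v0=A3 v1=B3 v2=B4 (M2)
bar 6: v0=B3 v1=E4 v2=D5 (m3)
bar 7: v0=C3 v1=A3 v2=E4 (M3)
bar 8: v0=D3 v1=D4 v2=A4 (P5)
  R1 @ bar1.0: D3/A4 P5 -> F3/C5 P5 similar
  R2 @ bar2.0: F3/C4 P5 -> G3/G4 P8 similar
  R4 @ bar3.0: A3/B4 M2 untreated
  R2 @ bar5.0: G4/D5 P5 -> B3/B4 P8 similar
  R4 @ bar5.0: A3/B3 M2 untreated
  R4 @ bar5.0: A3/B4 M2 untreated
  R4 @ bar6.0: B3/E4 P4 untreated
  R2 @ bar7.0: E4/D5 m7 -> A3/E4 P5 similar
  R7 @ bar7.0: B3->C3 leap 11st
  R7 @ bar7.0: D5->E4 leap 10st
  R1 @ bar8.0: A3/E4 P5 -> D4/A4 P5 similar
  R2 @ bar8.0: C3/A3 M6 -> D3/D4 P8 similar
  R2 @ bar8.0: C3/E4 M3 -> D3/A4 P5 similar

No (13 violations)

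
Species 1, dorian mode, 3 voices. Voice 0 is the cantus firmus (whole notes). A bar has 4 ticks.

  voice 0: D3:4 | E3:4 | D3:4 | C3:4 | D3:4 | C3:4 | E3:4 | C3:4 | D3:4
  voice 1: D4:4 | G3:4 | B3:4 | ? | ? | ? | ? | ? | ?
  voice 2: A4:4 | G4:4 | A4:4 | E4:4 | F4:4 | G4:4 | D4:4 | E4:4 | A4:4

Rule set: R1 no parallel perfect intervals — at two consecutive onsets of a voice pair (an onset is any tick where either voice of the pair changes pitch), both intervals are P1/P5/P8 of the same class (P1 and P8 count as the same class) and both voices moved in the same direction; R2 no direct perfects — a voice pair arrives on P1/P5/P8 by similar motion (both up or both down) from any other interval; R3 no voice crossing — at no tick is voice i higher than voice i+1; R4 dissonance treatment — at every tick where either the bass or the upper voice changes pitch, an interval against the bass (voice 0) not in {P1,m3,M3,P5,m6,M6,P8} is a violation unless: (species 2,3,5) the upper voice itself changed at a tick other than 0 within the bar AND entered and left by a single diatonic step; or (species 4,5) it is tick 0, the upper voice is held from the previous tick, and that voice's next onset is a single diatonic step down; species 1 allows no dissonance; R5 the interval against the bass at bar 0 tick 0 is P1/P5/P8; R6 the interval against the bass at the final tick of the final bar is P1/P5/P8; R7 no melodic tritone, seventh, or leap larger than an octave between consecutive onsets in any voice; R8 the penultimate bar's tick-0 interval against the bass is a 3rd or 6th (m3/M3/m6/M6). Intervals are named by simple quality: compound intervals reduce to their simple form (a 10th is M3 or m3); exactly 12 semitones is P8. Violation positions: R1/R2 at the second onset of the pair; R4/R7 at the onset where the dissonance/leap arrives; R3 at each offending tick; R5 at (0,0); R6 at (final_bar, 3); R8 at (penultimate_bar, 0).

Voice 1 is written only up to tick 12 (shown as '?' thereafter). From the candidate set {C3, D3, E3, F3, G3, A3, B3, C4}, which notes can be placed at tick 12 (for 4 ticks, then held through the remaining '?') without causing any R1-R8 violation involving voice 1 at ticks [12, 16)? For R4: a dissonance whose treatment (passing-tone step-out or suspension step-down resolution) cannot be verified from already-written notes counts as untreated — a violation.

{C4}

C3: violates R2,R7
D3: violates R4
E3: violates R2
F3: violates R4,R7
G3: violates R2
A3: violates R2
B3: violates R4
C4: legal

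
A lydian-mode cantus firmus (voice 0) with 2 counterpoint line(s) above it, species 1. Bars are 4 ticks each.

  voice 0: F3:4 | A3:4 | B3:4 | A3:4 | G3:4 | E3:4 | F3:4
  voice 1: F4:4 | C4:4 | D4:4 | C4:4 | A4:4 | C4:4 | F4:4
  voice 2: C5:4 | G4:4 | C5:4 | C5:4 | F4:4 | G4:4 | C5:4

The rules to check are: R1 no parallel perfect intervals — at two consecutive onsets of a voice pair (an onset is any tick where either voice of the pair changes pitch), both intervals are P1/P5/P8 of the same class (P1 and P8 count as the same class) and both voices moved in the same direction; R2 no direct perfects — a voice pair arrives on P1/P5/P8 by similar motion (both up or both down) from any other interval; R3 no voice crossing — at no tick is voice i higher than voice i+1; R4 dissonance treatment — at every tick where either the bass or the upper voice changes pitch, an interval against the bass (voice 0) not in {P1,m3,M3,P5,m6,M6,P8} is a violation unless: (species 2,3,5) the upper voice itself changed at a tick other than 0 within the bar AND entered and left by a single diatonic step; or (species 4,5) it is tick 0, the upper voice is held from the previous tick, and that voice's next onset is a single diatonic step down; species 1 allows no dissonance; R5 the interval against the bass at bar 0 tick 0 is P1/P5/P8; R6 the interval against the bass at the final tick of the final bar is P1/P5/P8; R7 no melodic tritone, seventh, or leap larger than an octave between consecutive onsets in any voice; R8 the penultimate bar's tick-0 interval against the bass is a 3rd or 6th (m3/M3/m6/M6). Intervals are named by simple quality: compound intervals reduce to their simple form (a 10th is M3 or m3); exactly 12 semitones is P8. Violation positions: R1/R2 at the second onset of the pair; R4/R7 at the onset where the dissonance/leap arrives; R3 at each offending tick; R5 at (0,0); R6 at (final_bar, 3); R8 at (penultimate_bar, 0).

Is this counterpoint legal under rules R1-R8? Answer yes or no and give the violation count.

bar 0: v0=F3 v1=F4 v2=C5 (P5)
bar 1: v0=A3 v1=C4 v2=G4 (m7)
bar 2: v0=B3 v1=D4 v2=C5 (m2)
bar 3: v0=A3 v1=C4 v2=C5 (m3)
bar 4: v0=G3 v1=A4 v2=F4 (m7)
bar 5: v0=E3 v1=C4 v2=G4 (m3)
bar 6: v0=F3 v1=F4 v2=C5 (P5)
  R1 @ bar1.0: F4/C5 P5 -> C4/G4 P5 similar
  R4 @ bar1.0: A3/G4 m7 untreated
  R4 @ bar2.0: B3/C5 m2 untreated
  R3 @ bar4.0: A4 above F4
  R4 @ bar4.0: G3/A4 M2 untreated
  R4 @ bar4.0: G3/F4 m7 untreated
  R3 @ bar4.1: A4 above F4
  R3 @ bar4.2: A4 above F4
  R3 @ bar4.3: A4 above F4
  R1 @ bar6.0: C4/G4 P5 -> F4/C5 P5 similar
  R2 @ bar6.0: E3/C4 m6 -> F3/F4 P8 similar
  R2 @ bar6.0: E3/G4 m3 -> F3/C5 P5 similar

No (12 violations)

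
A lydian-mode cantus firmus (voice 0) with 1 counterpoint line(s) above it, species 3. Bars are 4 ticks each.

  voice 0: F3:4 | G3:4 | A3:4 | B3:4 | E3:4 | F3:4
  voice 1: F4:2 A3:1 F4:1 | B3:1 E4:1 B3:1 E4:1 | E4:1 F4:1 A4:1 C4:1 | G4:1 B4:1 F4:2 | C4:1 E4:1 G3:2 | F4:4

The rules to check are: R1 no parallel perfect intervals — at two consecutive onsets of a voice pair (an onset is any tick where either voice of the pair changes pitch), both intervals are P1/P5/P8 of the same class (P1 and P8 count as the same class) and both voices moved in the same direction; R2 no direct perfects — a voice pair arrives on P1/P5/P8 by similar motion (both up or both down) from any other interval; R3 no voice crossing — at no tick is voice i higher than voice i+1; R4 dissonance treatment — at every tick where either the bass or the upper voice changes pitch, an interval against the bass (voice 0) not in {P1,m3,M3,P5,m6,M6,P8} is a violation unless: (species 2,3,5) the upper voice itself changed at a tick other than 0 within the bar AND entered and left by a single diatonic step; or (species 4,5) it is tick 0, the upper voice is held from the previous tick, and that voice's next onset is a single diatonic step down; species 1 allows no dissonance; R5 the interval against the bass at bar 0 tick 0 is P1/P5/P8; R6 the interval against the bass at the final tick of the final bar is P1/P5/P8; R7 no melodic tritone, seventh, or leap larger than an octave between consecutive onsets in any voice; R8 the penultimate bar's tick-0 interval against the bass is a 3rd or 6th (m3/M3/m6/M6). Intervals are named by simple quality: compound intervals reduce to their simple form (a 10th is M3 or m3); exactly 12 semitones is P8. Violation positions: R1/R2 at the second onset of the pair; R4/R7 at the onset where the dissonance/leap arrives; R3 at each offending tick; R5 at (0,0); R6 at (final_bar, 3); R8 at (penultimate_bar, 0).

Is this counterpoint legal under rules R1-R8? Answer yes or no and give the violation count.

bar 0: v0=F3 v1=F4 (P8)
bar 1: v0=G3 v1=B3 (M3)
bar 2: v0=A3 v1=E4 (P5)
bar 3: v0=B3 v1=G4 (m6)
bar 4: v0=E3 v1=C4 (m6)
bar 5: v0=F3 v1=F4 (P8)
  R7 @ bar1.0: F4->B3 leap 6st
  R4 @ bar3.2: B3/F4 TT untreated
  R7 @ bar3.2: B4->F4 leap 6st
  R2 @ bar5.0: E3/G3 m3 -> F3/F4 P8 similar
  R7 @ bar5.0: G3->F4 leap 10st

No (5 violations)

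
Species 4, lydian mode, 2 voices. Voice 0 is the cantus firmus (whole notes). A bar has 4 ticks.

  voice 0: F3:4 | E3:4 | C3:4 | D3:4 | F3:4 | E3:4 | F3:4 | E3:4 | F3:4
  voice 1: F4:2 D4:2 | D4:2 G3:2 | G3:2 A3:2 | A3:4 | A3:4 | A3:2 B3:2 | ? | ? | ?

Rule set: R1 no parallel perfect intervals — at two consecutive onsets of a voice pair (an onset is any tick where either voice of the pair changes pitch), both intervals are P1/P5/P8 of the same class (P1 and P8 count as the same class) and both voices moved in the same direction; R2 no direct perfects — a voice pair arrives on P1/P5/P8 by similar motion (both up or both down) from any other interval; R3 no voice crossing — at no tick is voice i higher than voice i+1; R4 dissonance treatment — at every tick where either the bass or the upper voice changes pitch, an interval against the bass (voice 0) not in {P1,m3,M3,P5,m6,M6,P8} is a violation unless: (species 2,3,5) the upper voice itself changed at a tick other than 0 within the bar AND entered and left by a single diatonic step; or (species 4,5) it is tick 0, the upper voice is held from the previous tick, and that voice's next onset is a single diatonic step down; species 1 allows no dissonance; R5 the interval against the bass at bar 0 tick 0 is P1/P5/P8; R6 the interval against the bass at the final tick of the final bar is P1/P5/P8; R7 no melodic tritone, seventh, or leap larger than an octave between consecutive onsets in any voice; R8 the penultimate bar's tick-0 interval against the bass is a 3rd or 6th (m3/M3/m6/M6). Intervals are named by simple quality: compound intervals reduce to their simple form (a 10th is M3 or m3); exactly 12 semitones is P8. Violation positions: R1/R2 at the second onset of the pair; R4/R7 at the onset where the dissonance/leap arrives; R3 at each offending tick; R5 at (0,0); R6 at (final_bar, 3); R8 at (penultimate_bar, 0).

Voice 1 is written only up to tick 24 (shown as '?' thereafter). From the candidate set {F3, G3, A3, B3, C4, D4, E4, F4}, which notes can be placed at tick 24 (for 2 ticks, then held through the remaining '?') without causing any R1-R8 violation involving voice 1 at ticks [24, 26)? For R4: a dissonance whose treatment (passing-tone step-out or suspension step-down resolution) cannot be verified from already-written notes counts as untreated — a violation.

{A3, D4}

F3: violates R7
G3: violates R4
A3: legal
B3: violates R4
C4: violates R1
D4: legal
E4: violates R4
F4: violates R2,R7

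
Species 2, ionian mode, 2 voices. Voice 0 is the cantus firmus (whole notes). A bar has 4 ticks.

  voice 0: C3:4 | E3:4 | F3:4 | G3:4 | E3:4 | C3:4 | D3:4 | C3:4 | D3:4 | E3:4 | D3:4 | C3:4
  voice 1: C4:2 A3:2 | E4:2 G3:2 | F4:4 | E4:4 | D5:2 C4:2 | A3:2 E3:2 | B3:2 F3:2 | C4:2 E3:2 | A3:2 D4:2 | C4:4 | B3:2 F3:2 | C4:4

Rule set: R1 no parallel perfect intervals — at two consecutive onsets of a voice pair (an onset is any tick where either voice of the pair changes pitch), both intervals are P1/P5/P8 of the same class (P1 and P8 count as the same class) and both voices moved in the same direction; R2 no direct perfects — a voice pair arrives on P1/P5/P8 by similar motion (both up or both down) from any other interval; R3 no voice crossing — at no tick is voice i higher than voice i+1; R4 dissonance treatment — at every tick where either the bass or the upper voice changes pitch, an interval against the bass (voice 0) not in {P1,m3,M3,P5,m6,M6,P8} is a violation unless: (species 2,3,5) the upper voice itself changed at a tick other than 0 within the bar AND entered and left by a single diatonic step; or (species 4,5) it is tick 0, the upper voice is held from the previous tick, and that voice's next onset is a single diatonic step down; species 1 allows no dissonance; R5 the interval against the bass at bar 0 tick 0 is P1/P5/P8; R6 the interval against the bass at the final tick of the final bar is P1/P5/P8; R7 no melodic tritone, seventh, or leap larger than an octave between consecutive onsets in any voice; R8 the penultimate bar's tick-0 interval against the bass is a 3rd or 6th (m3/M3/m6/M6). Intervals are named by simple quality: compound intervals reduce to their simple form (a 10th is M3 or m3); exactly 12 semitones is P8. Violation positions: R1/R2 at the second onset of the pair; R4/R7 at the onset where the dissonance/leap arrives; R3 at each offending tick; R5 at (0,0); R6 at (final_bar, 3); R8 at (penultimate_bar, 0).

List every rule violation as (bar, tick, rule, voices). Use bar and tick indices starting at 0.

bar 0: v0=C3 v1=C4 downbeat P8
bar 1: v0=E3 v1=E4 downbeat P8
bar 2: v0=F3 v1=F4 downbeat P8
bar 3: v0=G3 v1=E4 downbeat M6
bar 4: v0=E3 v1=D5 downbeat m7
bar 5: v0=C3 v1=A3 downbeat M6
bar 6: v0=D3 v1=B3 downbeat M6
bar 7: v0=C3 v1=C4 downbeat P8
bar 8: v0=D3 v1=A3 downbeat P5
bar 9: v0=E3 v1=C4 downbeat m6
bar 10: v0=D3 v1=B3 downbeat M6
bar 11: v0=C3 v1=C4 downbeat P8
  -> R2 @ bar 1 tick 0 v(0, 1): C3/A3 M6 -> E3/E4 P8 similar
  -> R2 @ bar 2 tick 0 v(0, 1): E3/G3 m3 -> F3/F4 P8 similar
  -> R7 @ bar 2 tick 0 v(1,): G3->F4 leap 10st
  -> R4 @ bar 4 tick 0 v(0, 1): E3/D5 m7 untreated
  -> R7 @ bar 4 tick 0 v(1,): E4->D5 leap 10st
  -> R7 @ bar 4 tick 2 v(1,): D5->C4 leap 14st
  -> R7 @ bar 6 tick 2 v(1,): B3->F3 leap 6st
  -> R2 @ bar 8 tick 0 v(0, 1): C3/E3 M3 -> D3/A3 P5 similar
  -> R7 @ bar 10 tick 2 v(1,): B3->F3 leap 6st

(1, 0, R2, (0, 1))
(2, 0, R2, (0, 1))
(2, 0, R7, (1,))
(4, 0, R4, (0, 1))
(4, 0, R7, (1,))
(4, 2, R7, (1,))
(6, 2, R7, (1,))
(8, 0, R2, (0, 1))
(10, 2, R7, (1,))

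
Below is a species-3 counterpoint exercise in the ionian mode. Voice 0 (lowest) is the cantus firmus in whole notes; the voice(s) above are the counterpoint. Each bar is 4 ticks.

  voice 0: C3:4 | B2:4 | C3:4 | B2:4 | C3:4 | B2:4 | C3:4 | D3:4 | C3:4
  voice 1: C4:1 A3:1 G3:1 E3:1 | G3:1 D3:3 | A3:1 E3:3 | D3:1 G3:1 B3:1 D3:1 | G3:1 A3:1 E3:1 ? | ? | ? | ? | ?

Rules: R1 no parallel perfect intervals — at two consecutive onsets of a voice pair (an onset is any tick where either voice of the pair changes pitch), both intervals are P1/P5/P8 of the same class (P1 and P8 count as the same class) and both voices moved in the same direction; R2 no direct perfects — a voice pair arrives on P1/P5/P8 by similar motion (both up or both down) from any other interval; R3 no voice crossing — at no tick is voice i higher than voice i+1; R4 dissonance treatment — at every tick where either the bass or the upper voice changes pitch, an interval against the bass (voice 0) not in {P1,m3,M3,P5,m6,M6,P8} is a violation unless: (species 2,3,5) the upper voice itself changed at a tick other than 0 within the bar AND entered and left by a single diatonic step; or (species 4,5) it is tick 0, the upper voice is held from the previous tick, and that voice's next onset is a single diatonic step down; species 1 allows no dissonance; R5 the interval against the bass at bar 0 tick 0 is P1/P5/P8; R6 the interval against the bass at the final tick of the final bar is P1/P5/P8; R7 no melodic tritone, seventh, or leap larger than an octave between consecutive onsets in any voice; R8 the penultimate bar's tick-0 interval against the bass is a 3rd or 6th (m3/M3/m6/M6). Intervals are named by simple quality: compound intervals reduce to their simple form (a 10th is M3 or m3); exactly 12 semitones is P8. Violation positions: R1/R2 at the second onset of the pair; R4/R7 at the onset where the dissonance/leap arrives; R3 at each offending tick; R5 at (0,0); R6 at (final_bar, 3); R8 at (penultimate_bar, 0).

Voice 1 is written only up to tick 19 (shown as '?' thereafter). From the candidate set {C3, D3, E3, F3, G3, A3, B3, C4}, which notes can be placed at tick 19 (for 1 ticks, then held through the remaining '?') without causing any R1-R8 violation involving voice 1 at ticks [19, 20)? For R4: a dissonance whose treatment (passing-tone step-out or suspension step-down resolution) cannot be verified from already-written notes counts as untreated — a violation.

C3: legal
D3: violates R4
E3: legal
F3: violates R4
G3: legal
A3: legal
B3: violates R4
C4: legal

{A3, C3, C4, E3, G3}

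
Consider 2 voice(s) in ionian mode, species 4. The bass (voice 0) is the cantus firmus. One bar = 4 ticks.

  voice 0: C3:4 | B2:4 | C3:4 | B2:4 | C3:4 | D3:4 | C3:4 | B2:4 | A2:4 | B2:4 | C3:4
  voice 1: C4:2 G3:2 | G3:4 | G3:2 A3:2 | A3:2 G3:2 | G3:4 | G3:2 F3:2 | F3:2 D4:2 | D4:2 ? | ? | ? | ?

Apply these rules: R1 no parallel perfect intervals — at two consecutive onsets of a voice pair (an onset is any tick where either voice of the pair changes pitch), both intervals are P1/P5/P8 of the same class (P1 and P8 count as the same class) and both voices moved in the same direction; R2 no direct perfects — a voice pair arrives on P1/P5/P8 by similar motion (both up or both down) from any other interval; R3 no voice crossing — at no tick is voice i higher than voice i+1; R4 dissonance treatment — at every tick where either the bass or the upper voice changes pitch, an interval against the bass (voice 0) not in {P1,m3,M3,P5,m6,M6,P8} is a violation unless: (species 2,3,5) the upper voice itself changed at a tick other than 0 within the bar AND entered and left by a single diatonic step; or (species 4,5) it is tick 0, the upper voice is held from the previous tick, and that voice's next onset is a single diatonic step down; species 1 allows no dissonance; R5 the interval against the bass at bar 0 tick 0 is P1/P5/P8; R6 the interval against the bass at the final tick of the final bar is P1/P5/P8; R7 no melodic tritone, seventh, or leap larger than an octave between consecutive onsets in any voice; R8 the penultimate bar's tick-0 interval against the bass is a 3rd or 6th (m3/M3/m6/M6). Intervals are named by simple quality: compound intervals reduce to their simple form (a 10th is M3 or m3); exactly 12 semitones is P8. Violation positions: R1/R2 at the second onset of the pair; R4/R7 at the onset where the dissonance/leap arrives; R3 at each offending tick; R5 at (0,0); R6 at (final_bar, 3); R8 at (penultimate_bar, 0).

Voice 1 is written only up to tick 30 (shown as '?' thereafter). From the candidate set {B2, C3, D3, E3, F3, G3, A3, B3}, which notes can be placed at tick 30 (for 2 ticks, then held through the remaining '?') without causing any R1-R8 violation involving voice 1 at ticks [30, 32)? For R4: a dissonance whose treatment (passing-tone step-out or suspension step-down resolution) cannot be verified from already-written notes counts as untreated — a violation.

{B3, D3, G3}

B2: violates R7
C3: violates R4,R7
D3: legal
E3: violates R4,R7
F3: violates R4
G3: legal
A3: violates R4
B3: legal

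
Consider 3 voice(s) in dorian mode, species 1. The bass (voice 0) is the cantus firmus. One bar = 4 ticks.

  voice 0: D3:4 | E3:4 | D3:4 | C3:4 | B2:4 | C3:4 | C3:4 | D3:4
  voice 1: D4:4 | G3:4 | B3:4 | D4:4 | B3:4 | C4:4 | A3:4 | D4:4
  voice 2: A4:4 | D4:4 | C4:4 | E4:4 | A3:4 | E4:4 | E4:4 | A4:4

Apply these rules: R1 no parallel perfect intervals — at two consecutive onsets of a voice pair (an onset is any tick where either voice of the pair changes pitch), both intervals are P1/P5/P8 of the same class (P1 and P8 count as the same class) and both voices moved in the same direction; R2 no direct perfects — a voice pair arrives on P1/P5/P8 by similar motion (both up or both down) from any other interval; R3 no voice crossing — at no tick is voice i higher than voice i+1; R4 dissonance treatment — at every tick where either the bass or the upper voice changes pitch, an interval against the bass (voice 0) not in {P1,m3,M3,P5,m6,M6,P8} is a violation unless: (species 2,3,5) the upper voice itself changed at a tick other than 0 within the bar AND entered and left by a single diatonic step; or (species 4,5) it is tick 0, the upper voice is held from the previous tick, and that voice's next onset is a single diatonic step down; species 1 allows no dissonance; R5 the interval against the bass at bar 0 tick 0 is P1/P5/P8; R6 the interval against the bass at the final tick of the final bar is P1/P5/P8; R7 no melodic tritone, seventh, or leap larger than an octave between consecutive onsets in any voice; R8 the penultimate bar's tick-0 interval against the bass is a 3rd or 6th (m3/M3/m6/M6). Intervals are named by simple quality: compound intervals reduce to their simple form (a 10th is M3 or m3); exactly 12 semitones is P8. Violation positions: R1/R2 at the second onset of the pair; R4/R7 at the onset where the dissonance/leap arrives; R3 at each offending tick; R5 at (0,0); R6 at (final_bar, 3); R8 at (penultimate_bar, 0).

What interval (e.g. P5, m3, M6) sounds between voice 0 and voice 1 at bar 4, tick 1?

P8

voice 0=B2 voice 1=B3 -> P8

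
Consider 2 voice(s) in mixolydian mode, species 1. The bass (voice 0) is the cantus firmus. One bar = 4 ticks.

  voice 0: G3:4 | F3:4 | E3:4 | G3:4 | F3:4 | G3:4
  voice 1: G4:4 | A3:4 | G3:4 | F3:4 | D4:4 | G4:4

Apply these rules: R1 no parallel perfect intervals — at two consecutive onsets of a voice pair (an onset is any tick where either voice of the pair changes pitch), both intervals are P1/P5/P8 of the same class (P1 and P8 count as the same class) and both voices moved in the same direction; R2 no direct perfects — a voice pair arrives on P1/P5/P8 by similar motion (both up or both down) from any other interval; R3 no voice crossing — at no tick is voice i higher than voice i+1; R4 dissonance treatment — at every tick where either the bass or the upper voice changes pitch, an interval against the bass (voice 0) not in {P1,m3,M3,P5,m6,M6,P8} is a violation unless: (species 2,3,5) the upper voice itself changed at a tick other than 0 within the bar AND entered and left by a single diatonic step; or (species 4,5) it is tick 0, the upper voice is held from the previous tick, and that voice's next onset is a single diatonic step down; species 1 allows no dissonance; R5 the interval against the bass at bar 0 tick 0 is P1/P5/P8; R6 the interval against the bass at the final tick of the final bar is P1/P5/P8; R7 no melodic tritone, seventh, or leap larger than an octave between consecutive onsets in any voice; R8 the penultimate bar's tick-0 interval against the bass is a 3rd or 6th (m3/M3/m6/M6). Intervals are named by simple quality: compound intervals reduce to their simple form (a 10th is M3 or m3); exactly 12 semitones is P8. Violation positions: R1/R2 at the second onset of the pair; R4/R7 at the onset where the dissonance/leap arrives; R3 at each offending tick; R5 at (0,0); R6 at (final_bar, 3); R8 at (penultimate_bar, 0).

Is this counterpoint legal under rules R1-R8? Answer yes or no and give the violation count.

No (7 violations)

bar 0: v0=G3 v1=G4 (P8)
bar 1: v0=F3 v1=A3 (M3)
bar 2: v0=E3 v1=G3 (m3)
bar 3: v0=G3 v1=F3 (M2)
bar 4: v0=F3 v1=D4 (M6)
bar 5: v0=G3 v1=G4 (P8)
  R7 @ bar1.0: G4->A3 leap 10st
  R3 @ bar3.0: G3 above F3
  R4 @ bar3.0: G3/F3 M2 untreated
  R3 @ bar3.1: G3 above F3
  R3 @ bar3.2: G3 above F3
  R3 @ bar3.3: G3 above F3
  R2 @ bar5.0: F3/D4 M6 -> G3/G4 P8 similar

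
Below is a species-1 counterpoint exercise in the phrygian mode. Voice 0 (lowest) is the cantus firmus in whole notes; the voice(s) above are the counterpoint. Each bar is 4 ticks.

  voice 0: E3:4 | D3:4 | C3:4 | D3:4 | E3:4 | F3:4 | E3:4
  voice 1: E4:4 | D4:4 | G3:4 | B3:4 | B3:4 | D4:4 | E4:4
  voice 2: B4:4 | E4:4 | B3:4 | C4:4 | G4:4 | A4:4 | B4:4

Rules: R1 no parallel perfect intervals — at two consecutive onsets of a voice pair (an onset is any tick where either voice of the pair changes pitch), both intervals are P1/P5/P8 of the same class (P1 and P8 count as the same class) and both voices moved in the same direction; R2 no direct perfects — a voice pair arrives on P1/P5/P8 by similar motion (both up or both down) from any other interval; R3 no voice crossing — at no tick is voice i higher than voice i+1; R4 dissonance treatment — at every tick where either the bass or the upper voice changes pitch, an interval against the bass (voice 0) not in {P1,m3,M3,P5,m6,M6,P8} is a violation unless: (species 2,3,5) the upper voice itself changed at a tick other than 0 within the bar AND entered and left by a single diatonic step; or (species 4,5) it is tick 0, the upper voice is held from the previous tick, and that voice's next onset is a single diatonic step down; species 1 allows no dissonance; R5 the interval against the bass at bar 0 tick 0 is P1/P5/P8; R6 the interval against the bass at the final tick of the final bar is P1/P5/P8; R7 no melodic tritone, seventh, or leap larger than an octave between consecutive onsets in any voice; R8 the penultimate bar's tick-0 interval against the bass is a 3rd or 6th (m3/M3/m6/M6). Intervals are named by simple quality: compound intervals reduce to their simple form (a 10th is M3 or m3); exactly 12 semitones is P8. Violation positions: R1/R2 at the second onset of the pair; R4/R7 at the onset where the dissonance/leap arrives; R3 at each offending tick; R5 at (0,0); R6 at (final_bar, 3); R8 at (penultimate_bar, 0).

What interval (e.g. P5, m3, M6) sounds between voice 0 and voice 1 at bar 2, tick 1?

P5

voice 0=C3 voice 1=G3 -> P5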